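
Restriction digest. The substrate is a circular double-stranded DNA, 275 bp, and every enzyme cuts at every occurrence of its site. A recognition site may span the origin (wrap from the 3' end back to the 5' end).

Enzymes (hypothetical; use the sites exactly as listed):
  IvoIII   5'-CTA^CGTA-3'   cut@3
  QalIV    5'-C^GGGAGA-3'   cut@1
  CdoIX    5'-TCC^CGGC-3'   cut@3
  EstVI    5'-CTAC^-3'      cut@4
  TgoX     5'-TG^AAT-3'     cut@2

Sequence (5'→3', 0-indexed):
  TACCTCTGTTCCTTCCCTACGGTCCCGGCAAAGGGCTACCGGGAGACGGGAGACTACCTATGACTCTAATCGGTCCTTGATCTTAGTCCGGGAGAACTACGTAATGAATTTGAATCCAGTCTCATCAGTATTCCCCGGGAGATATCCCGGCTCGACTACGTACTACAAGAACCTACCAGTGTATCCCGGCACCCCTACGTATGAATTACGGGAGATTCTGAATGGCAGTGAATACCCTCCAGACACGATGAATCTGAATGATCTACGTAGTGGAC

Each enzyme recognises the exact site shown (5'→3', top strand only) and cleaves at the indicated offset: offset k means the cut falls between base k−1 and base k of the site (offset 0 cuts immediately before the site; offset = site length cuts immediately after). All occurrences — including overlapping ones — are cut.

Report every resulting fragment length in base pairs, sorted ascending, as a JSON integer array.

[1,1,1,1,1,5,5,6,6,6,6,7,7,9,10,10,10,10,10,11,11,11,11,12,14,17,20,24,32]

Per-enzyme occurrences:
  IvoIII (CTACGTA, off=3): starts [96, 155, 194, 262] → cuts [99, 158, 197, 265]
  QalIV (CGGGAGA, off=1): starts [39, 46, 88, 135, 208] → cuts [40, 47, 89, 136, 209]
  CdoIX (TCCCGGC, off=3): starts [22, 144, 183] → cuts [25, 147, 186]
  EstVI (CTAC, off=4): starts [16, 35, 53, 96, 155, 162, 172, 194, 262, 274] → cuts [3, 20, 39, 57, 100, 159, 166, 176, 198, 266]
  TgoX (TGAAT, off=2): starts [104, 110, 201, 218, 228, 248, 254] → cuts [106, 112, 203, 220, 230, 250, 256]

Pooled cuts: [3, 20, 25, 39, 40, 47, 57, 89, 99, 100, 106, 112, 136, 147, 158, 159, 166, 176, 186, 197, 198, 203, 209, 220, 230, 250, 256, 265, 266]

Fragments:
  3→20: 17 bp
  20→25: 5 bp
  25→39: 14 bp
  39→40: 1 bp
  40→47: 7 bp
  47→57: 10 bp
  57→89: 32 bp
  89→99: 10 bp
  99→100: 1 bp
  100→106: 6 bp
  106→112: 6 bp
  112→136: 24 bp
  136→147: 11 bp
  147→158: 11 bp
  158→159: 1 bp
  159→166: 7 bp
  166→176: 10 bp
  176→186: 10 bp
  186→197: 11 bp
  197→198: 1 bp
  198→203: 5 bp
  203→209: 6 bp
  209→220: 11 bp
  220→230: 10 bp
  230→250: 20 bp
  250→256: 6 bp
  256→265: 9 bp
  265→266: 1 bp
  266→3 (wrap): 275-266+3 = 12 bp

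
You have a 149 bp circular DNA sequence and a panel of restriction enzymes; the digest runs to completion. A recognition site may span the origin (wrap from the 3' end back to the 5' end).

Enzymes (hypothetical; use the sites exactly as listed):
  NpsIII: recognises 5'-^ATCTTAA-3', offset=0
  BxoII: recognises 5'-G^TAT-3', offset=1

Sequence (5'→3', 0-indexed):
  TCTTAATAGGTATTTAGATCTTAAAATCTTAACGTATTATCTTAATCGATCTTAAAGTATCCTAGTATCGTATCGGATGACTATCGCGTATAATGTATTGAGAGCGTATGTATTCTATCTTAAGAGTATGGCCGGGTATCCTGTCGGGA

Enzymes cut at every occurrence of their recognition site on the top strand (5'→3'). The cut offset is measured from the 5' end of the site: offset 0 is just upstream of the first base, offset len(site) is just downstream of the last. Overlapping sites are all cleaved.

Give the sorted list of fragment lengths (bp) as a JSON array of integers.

[4,4,5,6,7,7,8,8,9,9,10,10,10,11,11,12,18]

Per-enzyme occurrences:
  NpsIII (ATCTTAA, off=0): starts [17, 25, 38, 48, 116, 148] → cuts [17, 25, 38, 48, 116, 148]
  BxoII (GTAT, off=1): starts [9, 33, 56, 64, 69, 87, 94, 105, 109, 125, 135] → cuts [10, 34, 57, 65, 70, 88, 95, 106, 110, 126, 136]

Pooled cuts: [10, 17, 25, 34, 38, 48, 57, 65, 70, 88, 95, 106, 110, 116, 126, 136, 148]

Fragments:
  10→17: 7 bp
  17→25: 8 bp
  25→34: 9 bp
  34→38: 4 bp
  38→48: 10 bp
  48→57: 9 bp
  57→65: 8 bp
  65→70: 5 bp
  70→88: 18 bp
  88→95: 7 bp
  95→106: 11 bp
  106→110: 4 bp
  110→116: 6 bp
  116→126: 10 bp
  126→136: 10 bp
  136→148: 12 bp
  148→10 (wrap): 149-148+10 = 11 bp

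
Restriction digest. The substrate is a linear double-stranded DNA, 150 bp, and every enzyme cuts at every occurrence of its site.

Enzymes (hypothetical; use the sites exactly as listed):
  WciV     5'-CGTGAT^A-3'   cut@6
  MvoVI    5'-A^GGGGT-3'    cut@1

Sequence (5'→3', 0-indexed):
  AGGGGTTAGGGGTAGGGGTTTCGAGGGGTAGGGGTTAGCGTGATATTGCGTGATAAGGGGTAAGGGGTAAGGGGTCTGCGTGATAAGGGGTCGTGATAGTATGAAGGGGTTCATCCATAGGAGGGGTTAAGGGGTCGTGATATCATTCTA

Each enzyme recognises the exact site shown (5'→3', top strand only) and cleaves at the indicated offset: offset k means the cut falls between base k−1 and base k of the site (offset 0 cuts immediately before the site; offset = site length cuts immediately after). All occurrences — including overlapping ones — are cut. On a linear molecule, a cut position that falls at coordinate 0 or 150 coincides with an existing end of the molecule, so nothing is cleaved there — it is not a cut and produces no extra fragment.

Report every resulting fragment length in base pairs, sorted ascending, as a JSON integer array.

[1,2,2,6,6,7,7,7,8,8,9,10,10,11,11,14,14,17]

Site scan:
  WciV (CGTGATA, off=6): starts [38, 48, 78, 91, 135] → cuts [44, 54, 84, 97, 141]
  MvoVI (AGGGGT, off=1): starts [0, 7, 13, 23, 29, 55, 62, 69, 85, 104, 121, 129] → cuts [1, 8, 14, 24, 30, 56, 63, 70, 86, 105, 122, 130]

All cut coordinates (distinct, sorted): [1, 8, 14, 24, 30, 44, 54, 56, 63, 70, 84, 86, 97, 105, 122, 130, 141]

Fragment lengths:
  [0,1): 1 bp
  [1,8): 7 bp
  [8,14): 6 bp
  [14,24): 10 bp
  [24,30): 6 bp
  [30,44): 14 bp
  [44,54): 10 bp
  [54,56): 2 bp
  [56,63): 7 bp
  [63,70): 7 bp
  [70,84): 14 bp
  [84,86): 2 bp
  [86,97): 11 bp
  [97,105): 8 bp
  [105,122): 17 bp
  [122,130): 8 bp
  [130,141): 11 bp
  [141,150): 9 bp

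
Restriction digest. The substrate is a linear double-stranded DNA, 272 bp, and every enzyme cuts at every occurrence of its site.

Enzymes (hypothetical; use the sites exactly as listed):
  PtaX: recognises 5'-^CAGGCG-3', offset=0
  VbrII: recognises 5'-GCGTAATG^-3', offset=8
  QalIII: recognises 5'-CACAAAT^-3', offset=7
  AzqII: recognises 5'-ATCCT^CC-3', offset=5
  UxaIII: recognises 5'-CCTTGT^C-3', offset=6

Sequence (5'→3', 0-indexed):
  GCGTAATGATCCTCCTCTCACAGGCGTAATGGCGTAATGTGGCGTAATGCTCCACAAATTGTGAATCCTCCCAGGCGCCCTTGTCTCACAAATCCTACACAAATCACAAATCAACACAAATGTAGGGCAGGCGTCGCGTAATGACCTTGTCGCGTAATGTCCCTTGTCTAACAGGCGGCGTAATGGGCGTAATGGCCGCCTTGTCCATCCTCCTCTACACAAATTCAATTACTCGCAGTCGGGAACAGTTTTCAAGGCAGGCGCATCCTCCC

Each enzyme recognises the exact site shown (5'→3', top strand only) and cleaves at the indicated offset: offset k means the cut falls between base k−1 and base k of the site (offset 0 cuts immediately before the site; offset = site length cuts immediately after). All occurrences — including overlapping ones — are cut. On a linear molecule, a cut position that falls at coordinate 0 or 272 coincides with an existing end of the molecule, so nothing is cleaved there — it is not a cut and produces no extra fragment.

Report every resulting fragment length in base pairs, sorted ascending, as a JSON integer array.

Per-enzyme occurrences:
  PtaX CAGGCG/0: at [20, 71, 127, 171, 257] ⇒ [20, 71, 127, 171, 257]
  VbrII GCGTAATG/8: at [0, 23, 31, 41, 135, 151, 177, 186] ⇒ [8, 31, 39, 49, 143, 159, 185, 194]
  QalIII CACAAAT/7: at [52, 86, 97, 104, 114, 217] ⇒ [59, 93, 104, 111, 121, 224]
  AzqII ATCCTCC/5: at [8, 64, 206, 264] ⇒ [13, 69, 211, 269]
  UxaIII CCTTGTC/6: at [78, 144, 161, 198] ⇒ [84, 150, 167, 204]

Pooled cuts: [8, 13, 20, 31, 39, 49, 59, 69, 71, 84, 93, 104, 111, 121, 127, 143, 150, 159, 167, 171, 185, 194, 204, 211, 224, 257, 269]

Fragments:
  [0,8): 8 bp
  [8,13): 5 bp
  [13,20): 7 bp
  [20,31): 11 bp
  [31,39): 8 bp
  [39,49): 10 bp
  [49,59): 10 bp
  [59,69): 10 bp
  [69,71): 2 bp
  [71,84): 13 bp
  [84,93): 9 bp
  [93,104): 11 bp
  [104,111): 7 bp
  [111,121): 10 bp
  [121,127): 6 bp
  [127,143): 16 bp
  [143,150): 7 bp
  [150,159): 9 bp
  [159,167): 8 bp
  [167,171): 4 bp
  [171,185): 14 bp
  [185,194): 9 bp
  [194,204): 10 bp
  [204,211): 7 bp
  [211,224): 13 bp
  [224,257): 33 bp
  [257,269): 12 bp
  [269,272): 3 bp

[2,3,4,5,6,7,7,7,7,8,8,8,9,9,9,10,10,10,10,10,11,11,12,13,13,14,16,33]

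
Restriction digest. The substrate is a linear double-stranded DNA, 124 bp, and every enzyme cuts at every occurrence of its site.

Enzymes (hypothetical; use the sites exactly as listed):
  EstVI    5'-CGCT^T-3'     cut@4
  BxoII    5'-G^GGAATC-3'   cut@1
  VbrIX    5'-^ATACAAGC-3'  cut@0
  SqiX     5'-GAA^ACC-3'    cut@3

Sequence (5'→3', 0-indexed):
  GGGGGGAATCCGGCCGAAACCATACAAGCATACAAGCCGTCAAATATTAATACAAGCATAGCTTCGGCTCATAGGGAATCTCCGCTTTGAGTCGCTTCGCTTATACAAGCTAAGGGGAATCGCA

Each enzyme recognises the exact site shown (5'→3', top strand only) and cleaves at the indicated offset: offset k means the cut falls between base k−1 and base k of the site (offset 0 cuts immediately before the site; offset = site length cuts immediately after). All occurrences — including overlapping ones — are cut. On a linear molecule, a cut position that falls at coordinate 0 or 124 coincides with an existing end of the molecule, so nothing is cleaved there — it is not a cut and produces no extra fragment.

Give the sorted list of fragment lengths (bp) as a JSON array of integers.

Scan for sites:
  EstVI CGCTT/4: at [82, 92, 97] ⇒ [86, 96, 101]
  BxoII GGGAATC/1: at [3, 73, 114] ⇒ [4, 74, 115]
  VbrIX ATACAAGC/0: at [21, 29, 49, 102] ⇒ [21, 29, 49, 102]
  SqiX GAAACC/3: at [15] ⇒ [18]

Pooled cuts: [4, 18, 21, 29, 49, 74, 86, 96, 101, 102, 115]

Fragment lengths:
  [0,4): 4 bp
  [4,18): 14 bp
  [18,21): 3 bp
  [21,29): 8 bp
  [29,49): 20 bp
  [49,74): 25 bp
  [74,86): 12 bp
  [86,96): 10 bp
  [96,101): 5 bp
  [101,102): 1 bp
  [102,115): 13 bp
  [115,124): 9 bp

[1,3,4,5,8,9,10,12,13,14,20,25]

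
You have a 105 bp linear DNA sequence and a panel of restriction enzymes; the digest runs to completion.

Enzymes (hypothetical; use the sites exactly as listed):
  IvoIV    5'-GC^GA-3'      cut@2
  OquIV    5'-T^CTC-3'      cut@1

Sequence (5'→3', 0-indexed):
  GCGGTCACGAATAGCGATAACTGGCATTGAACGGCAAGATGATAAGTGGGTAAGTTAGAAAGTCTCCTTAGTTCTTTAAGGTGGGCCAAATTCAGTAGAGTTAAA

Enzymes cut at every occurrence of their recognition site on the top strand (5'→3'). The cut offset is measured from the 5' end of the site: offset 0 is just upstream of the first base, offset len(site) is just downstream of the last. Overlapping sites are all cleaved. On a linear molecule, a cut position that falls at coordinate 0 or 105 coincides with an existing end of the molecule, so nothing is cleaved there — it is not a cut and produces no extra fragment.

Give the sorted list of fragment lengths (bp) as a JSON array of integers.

[15,42,48]

Per-enzyme occurrences:
  IvoIV GCGA/2: at [13] ⇒ [15]
  OquIV TCTC/1: at [62] ⇒ [63]

All cut coordinates (distinct, sorted): [15, 63]

Fragment lengths:
  [0,15): 15 bp
  [15,63): 48 bp
  [63,105): 42 bp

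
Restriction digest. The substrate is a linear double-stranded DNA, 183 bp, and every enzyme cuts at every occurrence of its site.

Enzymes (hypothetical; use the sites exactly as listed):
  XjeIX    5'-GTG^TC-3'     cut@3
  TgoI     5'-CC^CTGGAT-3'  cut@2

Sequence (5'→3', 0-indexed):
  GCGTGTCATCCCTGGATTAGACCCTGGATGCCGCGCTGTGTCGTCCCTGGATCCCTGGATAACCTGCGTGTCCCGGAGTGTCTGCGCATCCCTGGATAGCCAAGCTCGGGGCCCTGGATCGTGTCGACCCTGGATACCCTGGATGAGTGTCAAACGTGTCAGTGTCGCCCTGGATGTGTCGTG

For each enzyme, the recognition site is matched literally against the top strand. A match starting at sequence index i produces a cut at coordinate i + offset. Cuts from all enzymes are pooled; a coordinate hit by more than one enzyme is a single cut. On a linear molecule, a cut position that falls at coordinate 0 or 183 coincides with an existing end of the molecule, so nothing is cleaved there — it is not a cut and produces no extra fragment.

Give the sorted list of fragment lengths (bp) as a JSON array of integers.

Per-enzyme occurrences:
  XjeIX GTGTC/3: at [2, 37, 67, 77, 120, 146, 155, 161, 175] ⇒ [5, 40, 70, 80, 123, 149, 158, 164, 178]
  TgoI CCCTGGAT/2: at [9, 21, 44, 52, 89, 111, 127, 136, 167] ⇒ [11, 23, 46, 54, 91, 113, 129, 138, 169]

Pooled cuts: [5, 11, 23, 40, 46, 54, 70, 80, 91, 113, 123, 129, 138, 149, 158, 164, 169, 178]

Fragment lengths:
  [0,5): 5 bp
  [5,11): 6 bp
  [11,23): 12 bp
  [23,40): 17 bp
  [40,46): 6 bp
  [46,54): 8 bp
  [54,70): 16 bp
  [70,80): 10 bp
  [80,91): 11 bp
  [91,113): 22 bp
  [113,123): 10 bp
  [123,129): 6 bp
  [129,138): 9 bp
  [138,149): 11 bp
  [149,158): 9 bp
  [158,164): 6 bp
  [164,169): 5 bp
  [169,178): 9 bp
  [178,183): 5 bp

[5,5,5,6,6,6,6,8,9,9,9,10,10,11,11,12,16,17,22]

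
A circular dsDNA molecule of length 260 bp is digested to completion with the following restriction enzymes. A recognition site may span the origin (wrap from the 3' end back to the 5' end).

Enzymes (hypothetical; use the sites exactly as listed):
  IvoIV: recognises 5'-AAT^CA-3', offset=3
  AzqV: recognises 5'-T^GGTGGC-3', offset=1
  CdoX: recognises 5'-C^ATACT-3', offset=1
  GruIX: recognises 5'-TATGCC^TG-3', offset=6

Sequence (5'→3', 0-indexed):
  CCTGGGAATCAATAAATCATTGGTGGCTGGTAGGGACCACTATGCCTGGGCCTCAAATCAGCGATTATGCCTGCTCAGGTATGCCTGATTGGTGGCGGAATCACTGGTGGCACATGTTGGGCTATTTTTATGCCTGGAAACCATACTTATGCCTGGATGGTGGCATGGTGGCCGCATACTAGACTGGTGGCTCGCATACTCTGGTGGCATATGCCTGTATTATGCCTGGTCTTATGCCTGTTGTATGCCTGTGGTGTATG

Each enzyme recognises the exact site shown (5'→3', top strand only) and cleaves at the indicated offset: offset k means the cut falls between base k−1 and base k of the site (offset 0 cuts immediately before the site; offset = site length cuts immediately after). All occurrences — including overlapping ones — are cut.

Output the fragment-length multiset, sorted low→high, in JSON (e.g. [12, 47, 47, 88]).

Scan for sites:
  IvoIV (AATCA, off=3): starts [6, 14, 55, 98] → cuts [9, 17, 58, 101]
  AzqV (TGGTGGC, off=1): starts [20, 89, 104, 157, 165, 184, 201] → cuts [21, 90, 105, 158, 166, 185, 202]
  CdoX (CATACT, off=1): starts [141, 174, 194] → cuts [142, 175, 195]
  GruIX (TATGCCTG, off=6): starts [40, 65, 79, 128, 147, 209, 220, 232, 243, 256] → cuts [2, 46, 71, 85, 134, 153, 215, 226, 238, 249]

Pooled cuts: [2, 9, 17, 21, 46, 58, 71, 85, 90, 101, 105, 134, 142, 153, 158, 166, 175, 185, 195, 202, 215, 226, 238, 249]

Fragment lengths:
  2→9: 7 bp
  9→17: 8 bp
  17→21: 4 bp
  21→46: 25 bp
  46→58: 12 bp
  58→71: 13 bp
  71→85: 14 bp
  85→90: 5 bp
  90→101: 11 bp
  101→105: 4 bp
  105→134: 29 bp
  134→142: 8 bp
  142→153: 11 bp
  153→158: 5 bp
  158→166: 8 bp
  166→175: 9 bp
  175→185: 10 bp
  185→195: 10 bp
  195→202: 7 bp
  202→215: 13 bp
  215→226: 11 bp
  226→238: 12 bp
  238→249: 11 bp
  249→2 (wrap): 260-249+2 = 13 bp

[4,4,5,5,7,7,8,8,8,9,10,10,11,11,11,11,12,12,13,13,13,14,25,29]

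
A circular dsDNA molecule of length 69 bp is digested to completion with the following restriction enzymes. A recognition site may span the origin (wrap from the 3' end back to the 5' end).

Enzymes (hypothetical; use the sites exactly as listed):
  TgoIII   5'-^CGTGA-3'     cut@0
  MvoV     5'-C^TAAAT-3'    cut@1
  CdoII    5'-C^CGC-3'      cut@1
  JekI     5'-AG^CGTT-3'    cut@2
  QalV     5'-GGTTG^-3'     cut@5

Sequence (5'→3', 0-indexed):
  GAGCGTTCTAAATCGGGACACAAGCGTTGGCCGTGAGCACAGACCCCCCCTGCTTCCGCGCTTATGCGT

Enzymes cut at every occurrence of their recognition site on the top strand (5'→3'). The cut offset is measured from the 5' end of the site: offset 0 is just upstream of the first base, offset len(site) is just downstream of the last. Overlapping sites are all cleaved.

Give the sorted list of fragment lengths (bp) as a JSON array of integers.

[5,6,7,10,16,25]

Per-enzyme occurrences:
  TgoIII CGTGA/0: at [31, 66] ⇒ [31, 66]
  MvoV CTAAAT/1: at [7] ⇒ [8]
  CdoII CCGC/1: at [55] ⇒ [56]
  JekI AGCGTT/2: at [1, 22] ⇒ [3, 24]
  QalV (GGTTG, off=5): no sites

All cut coordinates (distinct, sorted): [3, 8, 24, 31, 56, 66]

Fragment lengths:
  3→8: 5 bp
  8→24: 16 bp
  24→31: 7 bp
  31→56: 25 bp
  56→66: 10 bp
  66→3 (wrap): 69-66+3 = 6 bp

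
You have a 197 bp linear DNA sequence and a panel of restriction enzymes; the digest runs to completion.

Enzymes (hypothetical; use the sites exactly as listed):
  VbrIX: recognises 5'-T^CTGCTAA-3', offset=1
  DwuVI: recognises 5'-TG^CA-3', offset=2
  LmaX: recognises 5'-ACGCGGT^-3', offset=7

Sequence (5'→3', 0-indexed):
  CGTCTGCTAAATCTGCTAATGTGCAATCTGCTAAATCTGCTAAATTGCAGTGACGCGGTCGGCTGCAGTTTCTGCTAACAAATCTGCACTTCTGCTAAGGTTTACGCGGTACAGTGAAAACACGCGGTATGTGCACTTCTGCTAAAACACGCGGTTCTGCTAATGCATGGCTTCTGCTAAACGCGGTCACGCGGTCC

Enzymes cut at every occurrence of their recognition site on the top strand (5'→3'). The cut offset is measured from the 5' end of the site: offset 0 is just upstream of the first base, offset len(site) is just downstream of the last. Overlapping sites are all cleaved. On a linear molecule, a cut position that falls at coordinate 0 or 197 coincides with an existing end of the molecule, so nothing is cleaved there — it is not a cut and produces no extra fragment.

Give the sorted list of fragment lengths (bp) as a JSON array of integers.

Site scan:
  VbrIX TCTGCTAA/1: at [2, 11, 26, 35, 70, 90, 137, 155, 172] ⇒ [3, 12, 27, 36, 71, 91, 138, 156, 173]
  DwuVI TGCA/2: at [21, 45, 63, 84, 131, 163] ⇒ [23, 47, 65, 86, 133, 165]
  LmaX ACGCGGT/7: at [52, 103, 121, 148, 180, 188] ⇒ [59, 110, 128, 155, 187, 195]

All cut coordinates (distinct, sorted): [3, 12, 23, 27, 36, 47, 59, 65, 71, 86, 91, 110, 128, 133, 138, 155, 156, 165, 173, 187, 195]

Fragment lengths:
  [0,3): 3 bp
  [3,12): 9 bp
  [12,23): 11 bp
  [23,27): 4 bp
  [27,36): 9 bp
  [36,47): 11 bp
  [47,59): 12 bp
  [59,65): 6 bp
  [65,71): 6 bp
  [71,86): 15 bp
  [86,91): 5 bp
  [91,110): 19 bp
  [110,128): 18 bp
  [128,133): 5 bp
  [133,138): 5 bp
  [138,155): 17 bp
  [155,156): 1 bp
  [156,165): 9 bp
  [165,173): 8 bp
  [173,187): 14 bp
  [187,195): 8 bp
  [195,197): 2 bp

[1,2,3,4,5,5,5,6,6,8,8,9,9,9,11,11,12,14,15,17,18,19]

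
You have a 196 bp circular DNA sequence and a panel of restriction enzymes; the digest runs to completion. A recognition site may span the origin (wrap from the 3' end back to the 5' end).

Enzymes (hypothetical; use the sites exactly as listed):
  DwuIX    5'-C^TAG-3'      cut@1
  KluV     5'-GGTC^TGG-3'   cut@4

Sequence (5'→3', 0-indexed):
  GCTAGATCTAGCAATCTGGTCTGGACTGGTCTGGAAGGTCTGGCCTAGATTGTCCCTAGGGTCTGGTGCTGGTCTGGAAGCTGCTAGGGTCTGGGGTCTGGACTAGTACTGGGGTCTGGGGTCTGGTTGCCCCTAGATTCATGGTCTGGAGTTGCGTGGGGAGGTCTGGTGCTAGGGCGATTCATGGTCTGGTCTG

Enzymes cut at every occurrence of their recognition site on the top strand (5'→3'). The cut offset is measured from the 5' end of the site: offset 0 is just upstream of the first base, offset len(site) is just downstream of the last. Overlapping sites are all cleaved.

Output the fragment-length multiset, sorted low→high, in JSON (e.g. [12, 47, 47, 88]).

[4,5,5,5,6,6,7,7,7,7,9,10,10,10,11,11,13,13,13,17,20]

Site scan:
  DwuIX (CTAG, off=1): starts [1, 7, 44, 55, 83, 102, 132, 171] → cuts [2, 8, 45, 56, 84, 103, 133, 172]
  KluV (GGTCTGG, off=4): starts [17, 27, 36, 59, 70, 87, 94, 112, 119, 142, 162, 185, 190] → cuts [21, 31, 40, 63, 74, 91, 98, 116, 123, 146, 166, 189, 194]

Pooled cuts: [2, 8, 21, 31, 40, 45, 56, 63, 74, 84, 91, 98, 103, 116, 123, 133, 146, 166, 172, 189, 194]

Fragment lengths:
  2→8: 6 bp
  8→21: 13 bp
  21→31: 10 bp
  31→40: 9 bp
  40→45: 5 bp
  45→56: 11 bp
  56→63: 7 bp
  63→74: 11 bp
  74→84: 10 bp
  84→91: 7 bp
  91→98: 7 bp
  98→103: 5 bp
  103→116: 13 bp
  116→123: 7 bp
  123→133: 10 bp
  133→146: 13 bp
  146→166: 20 bp
  166→172: 6 bp
  172→189: 17 bp
  189→194: 5 bp
  194→2 (wrap): 196-194+2 = 4 bp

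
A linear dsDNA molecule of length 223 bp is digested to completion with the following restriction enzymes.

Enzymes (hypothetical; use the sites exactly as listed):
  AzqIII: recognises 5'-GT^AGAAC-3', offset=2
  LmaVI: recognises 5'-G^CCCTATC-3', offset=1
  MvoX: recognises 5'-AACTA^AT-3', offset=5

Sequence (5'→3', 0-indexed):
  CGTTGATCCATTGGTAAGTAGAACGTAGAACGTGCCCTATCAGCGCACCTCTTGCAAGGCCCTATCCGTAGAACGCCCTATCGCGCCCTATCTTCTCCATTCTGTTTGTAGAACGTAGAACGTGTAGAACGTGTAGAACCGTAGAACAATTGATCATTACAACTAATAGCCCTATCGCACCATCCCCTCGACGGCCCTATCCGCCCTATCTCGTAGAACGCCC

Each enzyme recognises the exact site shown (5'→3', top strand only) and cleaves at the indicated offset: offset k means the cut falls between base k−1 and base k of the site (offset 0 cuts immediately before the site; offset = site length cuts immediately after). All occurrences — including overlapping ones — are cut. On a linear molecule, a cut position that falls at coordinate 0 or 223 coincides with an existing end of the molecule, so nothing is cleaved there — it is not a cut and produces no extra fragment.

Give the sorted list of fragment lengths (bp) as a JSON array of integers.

[4,6,7,7,8,8,9,9,9,9,10,10,11,19,23,24,25,25]

Per-enzyme occurrences:
  AzqIII (GTAGAAC, off=2): starts [17, 24, 67, 107, 114, 123, 132, 140, 212] → cuts [19, 26, 69, 109, 116, 125, 134, 142, 214]
  LmaVI (GCCCTATC, off=1): starts [33, 58, 74, 84, 168, 193, 202] → cuts [34, 59, 75, 85, 169, 194, 203]
  MvoX (AACTAAT, off=5): starts [160] → cuts [165]

Pooled cuts: [19, 26, 34, 59, 69, 75, 85, 109, 116, 125, 134, 142, 165, 169, 194, 203, 214]

Fragment lengths:
  [0,19): 19 bp
  [19,26): 7 bp
  [26,34): 8 bp
  [34,59): 25 bp
  [59,69): 10 bp
  [69,75): 6 bp
  [75,85): 10 bp
  [85,109): 24 bp
  [109,116): 7 bp
  [116,125): 9 bp
  [125,134): 9 bp
  [134,142): 8 bp
  [142,165): 23 bp
  [165,169): 4 bp
  [169,194): 25 bp
  [194,203): 9 bp
  [203,214): 11 bp
  [214,223): 9 bp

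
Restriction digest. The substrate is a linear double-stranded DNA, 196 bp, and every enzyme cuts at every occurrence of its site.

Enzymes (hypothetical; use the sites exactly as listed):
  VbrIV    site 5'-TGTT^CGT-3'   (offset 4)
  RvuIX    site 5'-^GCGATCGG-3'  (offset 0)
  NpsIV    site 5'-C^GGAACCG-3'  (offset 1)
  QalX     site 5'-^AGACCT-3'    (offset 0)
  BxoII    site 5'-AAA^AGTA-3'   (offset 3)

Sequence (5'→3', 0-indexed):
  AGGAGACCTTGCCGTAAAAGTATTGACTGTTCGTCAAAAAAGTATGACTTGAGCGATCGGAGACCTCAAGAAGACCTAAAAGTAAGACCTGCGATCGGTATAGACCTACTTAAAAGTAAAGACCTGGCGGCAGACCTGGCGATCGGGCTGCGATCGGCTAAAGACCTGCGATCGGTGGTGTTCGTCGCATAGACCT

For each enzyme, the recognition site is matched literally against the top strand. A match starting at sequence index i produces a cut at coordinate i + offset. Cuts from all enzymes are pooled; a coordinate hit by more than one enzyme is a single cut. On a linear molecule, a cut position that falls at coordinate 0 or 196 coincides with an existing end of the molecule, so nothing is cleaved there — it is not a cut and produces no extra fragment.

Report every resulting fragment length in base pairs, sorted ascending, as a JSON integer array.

Per-enzyme occurrences:
  VbrIV (TGTTCGT, off=4): starts [27, 178] → cuts [31, 182]
  RvuIX (GCGATCGG, off=0): starts [52, 90, 138, 149, 167] → cuts [52, 90, 138, 149, 167]
  NpsIV (CGGAACCG, off=1): no sites
  QalX (AGACCT, off=0): starts [3, 60, 71, 84, 101, 119, 131, 161, 190] → cuts [3, 60, 71, 84, 101, 119, 131, 161, 190]
  BxoII (AAAAGTA, off=3): starts [15, 37, 77, 111] → cuts [18, 40, 80, 114]

Pooled cuts: [3, 18, 31, 40, 52, 60, 71, 80, 84, 90, 101, 114, 119, 131, 138, 149, 161, 167, 182, 190]

Fragments:
  [0,3): 3 bp
  [3,18): 15 bp
  [18,31): 13 bp
  [31,40): 9 bp
  [40,52): 12 bp
  [52,60): 8 bp
  [60,71): 11 bp
  [71,80): 9 bp
  [80,84): 4 bp
  [84,90): 6 bp
  [90,101): 11 bp
  [101,114): 13 bp
  [114,119): 5 bp
  [119,131): 12 bp
  [131,138): 7 bp
  [138,149): 11 bp
  [149,161): 12 bp
  [161,167): 6 bp
  [167,182): 15 bp
  [182,190): 8 bp
  [190,196): 6 bp

[3,4,5,6,6,6,7,8,8,9,9,11,11,11,12,12,12,13,13,15,15]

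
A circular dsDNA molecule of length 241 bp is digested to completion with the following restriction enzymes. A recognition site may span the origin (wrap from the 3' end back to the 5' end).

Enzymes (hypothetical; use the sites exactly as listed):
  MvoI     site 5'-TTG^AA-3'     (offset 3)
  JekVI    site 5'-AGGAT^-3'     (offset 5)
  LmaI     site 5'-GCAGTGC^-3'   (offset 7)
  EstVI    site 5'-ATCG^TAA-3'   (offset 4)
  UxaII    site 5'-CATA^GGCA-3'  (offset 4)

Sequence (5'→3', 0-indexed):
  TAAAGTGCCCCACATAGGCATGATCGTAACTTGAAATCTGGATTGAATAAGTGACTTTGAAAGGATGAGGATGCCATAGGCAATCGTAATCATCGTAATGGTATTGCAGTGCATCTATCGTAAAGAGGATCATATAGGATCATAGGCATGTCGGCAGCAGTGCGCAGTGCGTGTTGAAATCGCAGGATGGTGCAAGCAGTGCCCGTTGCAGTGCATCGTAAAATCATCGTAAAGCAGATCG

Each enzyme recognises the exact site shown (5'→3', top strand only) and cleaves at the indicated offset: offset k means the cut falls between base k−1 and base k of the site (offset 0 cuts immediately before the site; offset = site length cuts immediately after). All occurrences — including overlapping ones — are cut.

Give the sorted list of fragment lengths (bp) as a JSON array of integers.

[4,4,6,6,6,7,7,7,8,8,9,10,10,10,11,12,12,12,12,14,14,16,17,19]

Site scan:
  MvoI TTGAA/3: at [30, 42, 56, 173] ⇒ [33, 45, 59, 176]
  JekVI AGGAT/5: at [61, 67, 125, 135, 183] ⇒ [66, 72, 130, 140, 188]
  LmaI GCAGTGC/7: at [105, 156, 163, 195, 207] ⇒ [112, 163, 170, 202, 214]
  EstVI ATCGTAA/4: at [22, 82, 91, 116, 214, 225, 237] ⇒ [0, 26, 86, 95, 120, 218, 229]
  UxaII CATAGGCA/4: at [12, 74, 140] ⇒ [16, 78, 144]

Pooled cuts: [0, 16, 26, 33, 45, 59, 66, 72, 78, 86, 95, 112, 120, 130, 140, 144, 163, 170, 176, 188, 202, 214, 218, 229]

Fragment lengths:
  0→16: 16 bp
  16→26: 10 bp
  26→33: 7 bp
  33→45: 12 bp
  45→59: 14 bp
  59→66: 7 bp
  66→72: 6 bp
  72→78: 6 bp
  78→86: 8 bp
  86→95: 9 bp
  95→112: 17 bp
  112→120: 8 bp
  120→130: 10 bp
  130→140: 10 bp
  140→144: 4 bp
  144→163: 19 bp
  163→170: 7 bp
  170→176: 6 bp
  176→188: 12 bp
  188→202: 14 bp
  202→214: 12 bp
  214→218: 4 bp
  218→229: 11 bp
  229→0 (wrap): 241-229+0 = 12 bp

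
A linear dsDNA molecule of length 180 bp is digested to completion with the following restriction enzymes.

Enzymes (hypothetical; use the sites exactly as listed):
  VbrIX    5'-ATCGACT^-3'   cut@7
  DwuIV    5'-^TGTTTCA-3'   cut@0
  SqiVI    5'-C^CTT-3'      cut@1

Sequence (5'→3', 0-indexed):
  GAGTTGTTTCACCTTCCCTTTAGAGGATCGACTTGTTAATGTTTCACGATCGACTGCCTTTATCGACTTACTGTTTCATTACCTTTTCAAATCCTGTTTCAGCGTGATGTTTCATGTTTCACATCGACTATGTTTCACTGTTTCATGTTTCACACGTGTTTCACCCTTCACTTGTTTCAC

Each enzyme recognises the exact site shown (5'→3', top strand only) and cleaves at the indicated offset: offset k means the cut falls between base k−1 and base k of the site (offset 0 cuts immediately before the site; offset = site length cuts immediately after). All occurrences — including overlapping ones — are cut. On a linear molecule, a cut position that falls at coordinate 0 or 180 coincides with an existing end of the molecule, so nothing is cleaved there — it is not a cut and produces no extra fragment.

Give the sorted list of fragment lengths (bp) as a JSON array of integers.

[1,2,3,4,5,6,7,7,7,8,8,8,9,11,11,11,12,13,15,16,16]

Site scan:
  VbrIX (ATCGACT, off=7): starts [26, 48, 61, 122] → cuts [33, 55, 68, 129]
  DwuIV (TGTTTCA, off=0): starts [4, 39, 71, 94, 107, 114, 130, 138, 145, 156, 172] → cuts [4, 39, 71, 94, 107, 114, 130, 138, 145, 156, 172]
  SqiVI (CCTT, off=1): starts [11, 16, 56, 81, 164] → cuts [12, 17, 57, 82, 165]

All cut coordinates (distinct, sorted): [4, 12, 17, 33, 39, 55, 57, 68, 71, 82, 94, 107, 114, 129, 130, 138, 145, 156, 165, 172]

Fragment lengths:
  [0,4): 4 bp
  [4,12): 8 bp
  [12,17): 5 bp
  [17,33): 16 bp
  [33,39): 6 bp
  [39,55): 16 bp
  [55,57): 2 bp
  [57,68): 11 bp
  [68,71): 3 bp
  [71,82): 11 bp
  [82,94): 12 bp
  [94,107): 13 bp
  [107,114): 7 bp
  [114,129): 15 bp
  [129,130): 1 bp
  [130,138): 8 bp
  [138,145): 7 bp
  [145,156): 11 bp
  [156,165): 9 bp
  [165,172): 7 bp
  [172,180): 8 bp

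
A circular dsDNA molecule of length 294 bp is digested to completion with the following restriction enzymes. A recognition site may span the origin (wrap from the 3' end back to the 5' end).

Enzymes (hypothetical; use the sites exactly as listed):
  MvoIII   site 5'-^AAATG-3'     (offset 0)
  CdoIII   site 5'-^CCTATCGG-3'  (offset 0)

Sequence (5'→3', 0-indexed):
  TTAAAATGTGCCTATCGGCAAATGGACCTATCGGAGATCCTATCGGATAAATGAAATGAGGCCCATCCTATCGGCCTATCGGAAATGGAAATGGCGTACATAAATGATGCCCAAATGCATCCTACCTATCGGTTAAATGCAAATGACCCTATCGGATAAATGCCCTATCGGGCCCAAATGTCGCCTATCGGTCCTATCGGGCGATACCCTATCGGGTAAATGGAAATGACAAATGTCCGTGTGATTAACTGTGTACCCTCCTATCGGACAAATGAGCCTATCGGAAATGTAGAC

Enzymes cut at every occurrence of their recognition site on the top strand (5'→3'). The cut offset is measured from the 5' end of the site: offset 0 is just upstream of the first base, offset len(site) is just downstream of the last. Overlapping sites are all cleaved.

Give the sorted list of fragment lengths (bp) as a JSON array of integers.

[5,6,6,6,6,7,7,7,7,7,8,8,8,8,9,9,10,10,10,10,10,11,12,12,12,13,13,13,15,29]

Site scan:
  MvoIII (AAATG, off=0): starts [3, 19, 48, 53, 82, 88, 101, 112, 134, 140, 157, 175, 217, 223, 230, 269, 284] → cuts [3, 19, 48, 53, 82, 88, 101, 112, 134, 140, 157, 175, 217, 223, 230, 269, 284]
  CdoIII (CCTATCGG, off=0): starts [10, 26, 38, 66, 74, 124, 147, 163, 183, 192, 207, 259, 276] → cuts [10, 26, 38, 66, 74, 124, 147, 163, 183, 192, 207, 259, 276]

Pooled cuts: [3, 10, 19, 26, 38, 48, 53, 66, 74, 82, 88, 101, 112, 124, 134, 140, 147, 157, 163, 175, 183, 192, 207, 217, 223, 230, 259, 269, 276, 284]

Fragment lengths:
  3→10: 7 bp
  10→19: 9 bp
  19→26: 7 bp
  26→38: 12 bp
  38→48: 10 bp
  48→53: 5 bp
  53→66: 13 bp
  66→74: 8 bp
  74→82: 8 bp
  82→88: 6 bp
  88→101: 13 bp
  101→112: 11 bp
  112→124: 12 bp
  124→134: 10 bp
  134→140: 6 bp
  140→147: 7 bp
  147→157: 10 bp
  157→163: 6 bp
  163→175: 12 bp
  175→183: 8 bp
  183→192: 9 bp
  192→207: 15 bp
  207→217: 10 bp
  217→223: 6 bp
  223→230: 7 bp
  230→259: 29 bp
  259→269: 10 bp
  269→276: 7 bp
  276→284: 8 bp
  284→3 (wrap): 294-284+3 = 13 bp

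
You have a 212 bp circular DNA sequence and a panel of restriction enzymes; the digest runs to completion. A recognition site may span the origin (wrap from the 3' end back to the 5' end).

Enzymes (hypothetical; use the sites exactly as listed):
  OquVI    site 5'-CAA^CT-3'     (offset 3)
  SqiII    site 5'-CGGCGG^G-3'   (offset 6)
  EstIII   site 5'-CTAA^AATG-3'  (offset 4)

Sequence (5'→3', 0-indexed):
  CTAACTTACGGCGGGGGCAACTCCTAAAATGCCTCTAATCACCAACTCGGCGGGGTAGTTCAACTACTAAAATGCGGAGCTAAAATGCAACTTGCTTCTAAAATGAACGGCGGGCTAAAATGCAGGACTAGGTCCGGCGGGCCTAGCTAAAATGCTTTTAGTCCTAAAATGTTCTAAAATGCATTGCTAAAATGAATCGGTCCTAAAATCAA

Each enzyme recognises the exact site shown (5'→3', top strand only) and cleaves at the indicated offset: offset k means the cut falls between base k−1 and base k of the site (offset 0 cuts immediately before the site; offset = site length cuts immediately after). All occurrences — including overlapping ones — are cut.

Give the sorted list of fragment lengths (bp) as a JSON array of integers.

[5,6,7,7,7,8,10,10,10,11,12,13,13,14,17,18,22,22]

Scan for sites:
  OquVI CAACT/3: at [17, 42, 60, 87, 209] ⇒ [0, 20, 45, 63, 90]
  SqiII CGGCGGG/6: at [8, 47, 107, 134] ⇒ [14, 53, 113, 140]
  EstIII CTAAAATG/4: at [23, 66, 79, 97, 114, 146, 163, 173, 186] ⇒ [27, 70, 83, 101, 118, 150, 167, 177, 190]

Pooled cuts: [0, 14, 20, 27, 45, 53, 63, 70, 83, 90, 101, 113, 118, 140, 150, 167, 177, 190]

Fragments:
  0→14: 14 bp
  14→20: 6 bp
  20→27: 7 bp
  27→45: 18 bp
  45→53: 8 bp
  53→63: 10 bp
  63→70: 7 bp
  70→83: 13 bp
  83→90: 7 bp
  90→101: 11 bp
  101→113: 12 bp
  113→118: 5 bp
  118→140: 22 bp
  140→150: 10 bp
  150→167: 17 bp
  167→177: 10 bp
  177→190: 13 bp
  190→0 (wrap): 212-190+0 = 22 bp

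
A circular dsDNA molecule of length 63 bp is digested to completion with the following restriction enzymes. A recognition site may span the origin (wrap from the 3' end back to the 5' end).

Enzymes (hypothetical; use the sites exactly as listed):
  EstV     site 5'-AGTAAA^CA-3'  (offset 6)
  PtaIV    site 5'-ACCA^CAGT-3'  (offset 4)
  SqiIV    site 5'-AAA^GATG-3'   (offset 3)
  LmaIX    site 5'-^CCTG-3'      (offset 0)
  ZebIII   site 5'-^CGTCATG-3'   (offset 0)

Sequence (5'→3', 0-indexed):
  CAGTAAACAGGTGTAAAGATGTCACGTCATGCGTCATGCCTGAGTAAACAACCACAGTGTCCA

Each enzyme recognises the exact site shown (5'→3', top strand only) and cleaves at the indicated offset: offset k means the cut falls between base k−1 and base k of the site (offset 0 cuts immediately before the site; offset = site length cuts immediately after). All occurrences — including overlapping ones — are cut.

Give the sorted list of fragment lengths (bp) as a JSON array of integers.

[6,7,7,7,10,10,16]

Per-enzyme occurrences:
  EstV AGTAAACA/6: at [1, 42] ⇒ [7, 48]
  PtaIV ACCACAGT/4: at [50] ⇒ [54]
  SqiIV AAAGATG/3: at [14] ⇒ [17]
  LmaIX CCTG/0: at [38] ⇒ [38]
  ZebIII CGTCATG/0: at [24, 31] ⇒ [24, 31]

Pooled cuts: [7, 17, 24, 31, 38, 48, 54]

Fragments:
  7→17: 10 bp
  17→24: 7 bp
  24→31: 7 bp
  31→38: 7 bp
  38→48: 10 bp
  48→54: 6 bp
  54→7 (wrap): 63-54+7 = 16 bp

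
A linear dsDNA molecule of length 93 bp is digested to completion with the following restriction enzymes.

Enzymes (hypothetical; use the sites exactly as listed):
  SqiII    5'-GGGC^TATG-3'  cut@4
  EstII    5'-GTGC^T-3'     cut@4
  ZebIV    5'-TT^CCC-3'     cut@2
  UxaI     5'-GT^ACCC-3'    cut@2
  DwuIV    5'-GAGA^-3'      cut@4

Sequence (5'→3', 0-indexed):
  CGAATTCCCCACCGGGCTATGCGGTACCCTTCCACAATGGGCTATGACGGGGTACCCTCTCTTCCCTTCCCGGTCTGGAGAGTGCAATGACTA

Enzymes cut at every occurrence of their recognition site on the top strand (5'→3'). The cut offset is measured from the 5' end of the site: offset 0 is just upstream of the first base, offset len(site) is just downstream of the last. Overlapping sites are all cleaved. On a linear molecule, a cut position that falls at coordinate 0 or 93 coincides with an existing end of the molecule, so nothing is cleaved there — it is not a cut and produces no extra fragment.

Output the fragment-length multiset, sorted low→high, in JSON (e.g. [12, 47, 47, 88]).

Site scan:
  SqiII GGGCTATG/4: at [13, 38] ⇒ [17, 42]
  EstII (GTGCT, off=4): no sites
  ZebIV TTCCC/2: at [4, 61, 66] ⇒ [6, 63, 68]
  UxaI GTACCC/2: at [23, 51] ⇒ [25, 53]
  DwuIV GAGA/4: at [77] ⇒ [81]

All cut coordinates (distinct, sorted): [6, 17, 25, 42, 53, 63, 68, 81]

Fragments:
  [0,6): 6 bp
  [6,17): 11 bp
  [17,25): 8 bp
  [25,42): 17 bp
  [42,53): 11 bp
  [53,63): 10 bp
  [63,68): 5 bp
  [68,81): 13 bp
  [81,93): 12 bp

[5,6,8,10,11,11,12,13,17]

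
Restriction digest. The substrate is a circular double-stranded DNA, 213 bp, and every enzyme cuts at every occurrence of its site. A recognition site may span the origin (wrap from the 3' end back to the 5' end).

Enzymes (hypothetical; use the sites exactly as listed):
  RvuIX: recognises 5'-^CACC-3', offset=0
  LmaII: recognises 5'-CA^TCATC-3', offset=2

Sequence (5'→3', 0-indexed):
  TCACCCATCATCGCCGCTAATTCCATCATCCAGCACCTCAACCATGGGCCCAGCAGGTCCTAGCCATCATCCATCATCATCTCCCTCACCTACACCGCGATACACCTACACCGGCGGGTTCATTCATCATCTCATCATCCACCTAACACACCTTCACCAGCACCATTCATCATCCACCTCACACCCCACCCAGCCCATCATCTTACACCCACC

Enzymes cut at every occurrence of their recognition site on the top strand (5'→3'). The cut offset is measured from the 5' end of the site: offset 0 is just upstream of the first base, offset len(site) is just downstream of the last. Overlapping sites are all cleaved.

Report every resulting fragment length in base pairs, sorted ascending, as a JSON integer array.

[3,4,5,5,5,5,6,6,6,6,6,7,7,8,8,8,9,9,10,10,11,18,18,33]

Site scan:
  RvuIX CACC/0: at [1, 33, 86, 92, 102, 108, 139, 148, 154, 160, 174, 181, 186, 205, 209] ⇒ [1, 33, 86, 92, 102, 108, 139, 148, 154, 160, 174, 181, 186, 205, 209]
  LmaII CATCATC/2: at [5, 23, 64, 71, 74, 124, 132, 167, 195] ⇒ [7, 25, 66, 73, 76, 126, 134, 169, 197]

Pooled cuts: [1, 7, 25, 33, 66, 73, 76, 86, 92, 102, 108, 126, 134, 139, 148, 154, 160, 169, 174, 181, 186, 197, 205, 209]

Fragments:
  1→7: 6 bp
  7→25: 18 bp
  25→33: 8 bp
  33→66: 33 bp
  66→73: 7 bp
  73→76: 3 bp
  76→86: 10 bp
  86→92: 6 bp
  92→102: 10 bp
  102→108: 6 bp
  108→126: 18 bp
  126→134: 8 bp
  134→139: 5 bp
  139→148: 9 bp
  148→154: 6 bp
  154→160: 6 bp
  160→169: 9 bp
  169→174: 5 bp
  174→181: 7 bp
  181→186: 5 bp
  186→197: 11 bp
  197→205: 8 bp
  205→209: 4 bp
  209→1 (wrap): 213-209+1 = 5 bp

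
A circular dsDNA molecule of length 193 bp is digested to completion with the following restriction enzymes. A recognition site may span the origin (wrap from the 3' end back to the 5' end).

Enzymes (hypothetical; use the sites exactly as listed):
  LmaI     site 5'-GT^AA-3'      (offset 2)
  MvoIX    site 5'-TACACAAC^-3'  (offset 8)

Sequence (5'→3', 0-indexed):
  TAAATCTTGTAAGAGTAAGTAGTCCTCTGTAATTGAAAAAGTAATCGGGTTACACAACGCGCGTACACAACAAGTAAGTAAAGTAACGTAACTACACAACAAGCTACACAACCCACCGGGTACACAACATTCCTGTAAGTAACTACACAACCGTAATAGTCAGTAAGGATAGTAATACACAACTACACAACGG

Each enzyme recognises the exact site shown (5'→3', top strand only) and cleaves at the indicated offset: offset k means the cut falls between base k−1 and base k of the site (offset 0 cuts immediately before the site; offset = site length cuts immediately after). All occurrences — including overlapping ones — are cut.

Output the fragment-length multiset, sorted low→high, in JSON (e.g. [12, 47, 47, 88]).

Scan for sites:
  LmaI GTAA/2: at [8, 14, 28, 40, 73, 77, 82, 87, 134, 138, 152, 162, 171, 192] ⇒ [1, 10, 16, 30, 42, 75, 79, 84, 89, 136, 140, 154, 164, 173]
  MvoIX TACACAAC/8: at [50, 63, 92, 104, 120, 143, 175, 183] ⇒ [58, 71, 100, 112, 128, 151, 183, 191]

Pooled cuts: [1, 10, 16, 30, 42, 58, 71, 75, 79, 84, 89, 100, 112, 128, 136, 140, 151, 154, 164, 173, 183, 191]

Fragments:
  1→10: 9 bp
  10→16: 6 bp
  16→30: 14 bp
  30→42: 12 bp
  42→58: 16 bp
  58→71: 13 bp
  71→75: 4 bp
  75→79: 4 bp
  79→84: 5 bp
  84→89: 5 bp
  89→100: 11 bp
  100→112: 12 bp
  112→128: 16 bp
  128→136: 8 bp
  136→140: 4 bp
  140→151: 11 bp
  151→154: 3 bp
  154→164: 10 bp
  164→173: 9 bp
  173→183: 10 bp
  183→191: 8 bp
  191→1 (wrap): 193-191+1 = 3 bp

[3,3,4,4,4,5,5,6,8,8,9,9,10,10,11,11,12,12,13,14,16,16]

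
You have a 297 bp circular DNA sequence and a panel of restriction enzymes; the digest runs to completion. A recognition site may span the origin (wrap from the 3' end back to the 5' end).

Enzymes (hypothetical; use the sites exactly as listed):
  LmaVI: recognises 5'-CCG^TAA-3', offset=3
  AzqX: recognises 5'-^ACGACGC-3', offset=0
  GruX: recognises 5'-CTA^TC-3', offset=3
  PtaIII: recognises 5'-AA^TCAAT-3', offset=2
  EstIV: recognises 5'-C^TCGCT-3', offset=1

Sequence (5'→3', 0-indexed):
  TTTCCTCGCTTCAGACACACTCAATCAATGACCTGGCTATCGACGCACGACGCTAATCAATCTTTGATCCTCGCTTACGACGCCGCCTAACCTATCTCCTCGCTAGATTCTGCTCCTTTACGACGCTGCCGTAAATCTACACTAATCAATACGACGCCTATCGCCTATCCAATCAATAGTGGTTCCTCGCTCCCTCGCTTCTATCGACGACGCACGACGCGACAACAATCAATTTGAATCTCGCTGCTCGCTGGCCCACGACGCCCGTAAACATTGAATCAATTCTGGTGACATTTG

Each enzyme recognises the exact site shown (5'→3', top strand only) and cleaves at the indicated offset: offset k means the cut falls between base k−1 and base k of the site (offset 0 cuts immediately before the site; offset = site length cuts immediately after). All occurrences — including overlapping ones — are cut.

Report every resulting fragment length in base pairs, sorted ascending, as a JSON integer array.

Per-enzyme occurrences:
  LmaVI (CCGTAA, off=3): starts [128, 264] → cuts [131, 267]
  AzqX (ACGACGC, off=0): starts [46, 76, 119, 150, 206, 213, 257] → cuts [46, 76, 119, 150, 206, 213, 257]
  GruX (CTATC, off=3): starts [36, 91, 157, 164, 200] → cuts [39, 94, 160, 167, 203]
  PtaIII (AATCAAT, off=2): starts [22, 54, 143, 170, 226, 276] → cuts [24, 56, 145, 172, 228, 278]
  EstIV (CTCGCT, off=1): starts [4, 69, 98, 185, 193, 239, 246] → cuts [5, 70, 99, 186, 194, 240, 247]

Pooled cuts: [5, 24, 39, 46, 56, 70, 76, 94, 99, 119, 131, 145, 150, 160, 167, 172, 186, 194, 203, 206, 213, 228, 240, 247, 257, 267, 278]

Fragment lengths:
  5→24: 19 bp
  24→39: 15 bp
  39→46: 7 bp
  46→56: 10 bp
  56→70: 14 bp
  70→76: 6 bp
  76→94: 18 bp
  94→99: 5 bp
  99→119: 20 bp
  119→131: 12 bp
  131→145: 14 bp
  145→150: 5 bp
  150→160: 10 bp
  160→167: 7 bp
  167→172: 5 bp
  172→186: 14 bp
  186→194: 8 bp
  194→203: 9 bp
  203→206: 3 bp
  206→213: 7 bp
  213→228: 15 bp
  228→240: 12 bp
  240→247: 7 bp
  247→257: 10 bp
  257→267: 10 bp
  267→278: 11 bp
  278→5 (wrap): 297-278+5 = 24 bp

[3,5,5,5,6,7,7,7,7,8,9,10,10,10,10,11,12,12,14,14,14,15,15,18,19,20,24]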